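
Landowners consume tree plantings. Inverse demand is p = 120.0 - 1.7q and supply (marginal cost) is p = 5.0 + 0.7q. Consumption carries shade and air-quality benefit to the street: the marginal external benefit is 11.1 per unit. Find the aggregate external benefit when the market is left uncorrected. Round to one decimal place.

531.9

Market equilibrium (private): 5.0 + 0.7q = 120.0 - 1.7q → q_m = 47.9167.
Total external benefit = MEB × q_m = 11.1 × 47.9167 = 531.8754.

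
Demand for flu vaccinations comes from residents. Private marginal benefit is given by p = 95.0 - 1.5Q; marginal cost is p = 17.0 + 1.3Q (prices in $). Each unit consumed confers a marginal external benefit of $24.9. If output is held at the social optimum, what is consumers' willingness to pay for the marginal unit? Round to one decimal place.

P = $39.9

Social marginal benefit = demand + MEB = 119.9 - 1.5Q.
Set SMB = MC: 119.9 - 1.5Q = 17.0 + 1.3Q → Q* = 36.7500.
Consumer price on the demand curve at Q*: 95.0 − 1.5×36.7500 = 39.8750.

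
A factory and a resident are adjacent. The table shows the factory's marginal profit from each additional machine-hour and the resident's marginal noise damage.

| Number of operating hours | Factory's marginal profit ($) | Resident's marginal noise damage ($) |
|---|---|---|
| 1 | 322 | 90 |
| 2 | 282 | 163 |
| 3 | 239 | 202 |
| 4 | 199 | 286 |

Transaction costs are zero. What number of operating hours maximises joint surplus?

Bargaining reaches the level where marginal profit last exceeds marginal noise damage.
That holds through level 3 (239 ≥ 202) but not at 4 (199 < 286).

3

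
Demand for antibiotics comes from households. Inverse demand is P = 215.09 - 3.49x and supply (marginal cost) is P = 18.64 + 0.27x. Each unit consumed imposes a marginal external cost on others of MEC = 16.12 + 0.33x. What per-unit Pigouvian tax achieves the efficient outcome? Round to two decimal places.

Social marginal benefit = demand − MEC = 198.97 - 3.82x.
Set SMB = MC: 198.97 - 3.82x = 18.64 + 0.27x → x* = 44.0905.
The Pigouvian tax equals MEC at x*: 16.12 + 0.33×44.0905 = 30.6699.

tax = 30.67 per unit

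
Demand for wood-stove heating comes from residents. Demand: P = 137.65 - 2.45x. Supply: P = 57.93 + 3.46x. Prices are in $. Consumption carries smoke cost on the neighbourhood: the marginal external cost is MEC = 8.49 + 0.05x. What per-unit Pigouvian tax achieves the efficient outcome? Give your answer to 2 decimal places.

tax = $9.09 per unit

Social marginal benefit = demand − MEC = 129.16 - 2.50x.
Set SMB = MC: 129.16 - 2.50x = 57.93 + 3.46x → x* = 11.9513.
The Pigouvian tax equals MEC at x*: 8.49 + 0.05×11.9513 = 9.0876.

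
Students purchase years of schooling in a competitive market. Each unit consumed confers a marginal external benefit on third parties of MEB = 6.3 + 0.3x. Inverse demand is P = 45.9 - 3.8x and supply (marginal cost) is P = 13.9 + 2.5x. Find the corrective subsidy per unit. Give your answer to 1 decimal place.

Social marginal benefit = demand + MEB = 52.2 - 3.5x.
Set SMB = MC: 52.2 - 3.5x = 13.9 + 2.5x → x* = 6.3833.
The Pigouvian subsidy equals MEB at x*: 6.3 + 0.3×6.3833 = 8.2150.

subsidy = 8.2 per unit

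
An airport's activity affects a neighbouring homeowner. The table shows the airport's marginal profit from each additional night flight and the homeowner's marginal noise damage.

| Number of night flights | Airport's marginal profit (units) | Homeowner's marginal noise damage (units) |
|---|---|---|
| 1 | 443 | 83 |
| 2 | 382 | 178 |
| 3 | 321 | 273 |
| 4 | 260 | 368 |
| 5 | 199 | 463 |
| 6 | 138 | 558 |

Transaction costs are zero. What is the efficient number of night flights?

3

Bargaining reaches the level where marginal profit last exceeds marginal noise damage.
That holds through level 3 (321 ≥ 273) but not at 4 (260 < 368).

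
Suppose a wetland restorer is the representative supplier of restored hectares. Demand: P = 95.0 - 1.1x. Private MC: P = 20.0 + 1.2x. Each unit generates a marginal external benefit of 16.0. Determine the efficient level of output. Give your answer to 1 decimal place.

x* = 39.6

Social marginal cost = private MC − MEB = 4.0 + 1.2x.
Set SMC = demand: 4.0 + 1.2x = 95.0 - 1.1x → x* = 39.5652.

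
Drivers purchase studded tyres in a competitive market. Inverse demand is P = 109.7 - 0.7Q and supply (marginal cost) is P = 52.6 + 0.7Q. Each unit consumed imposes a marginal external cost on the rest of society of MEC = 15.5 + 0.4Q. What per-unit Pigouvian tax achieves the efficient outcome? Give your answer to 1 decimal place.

tax = 24.7 per unit

Social marginal benefit = demand − MEC = 94.2 - 1.1Q.
Set SMB = MC: 94.2 - 1.1Q = 52.6 + 0.7Q → Q* = 23.1111.
The Pigouvian tax equals MEC at Q*: 15.5 + 0.4×23.1111 = 24.7444.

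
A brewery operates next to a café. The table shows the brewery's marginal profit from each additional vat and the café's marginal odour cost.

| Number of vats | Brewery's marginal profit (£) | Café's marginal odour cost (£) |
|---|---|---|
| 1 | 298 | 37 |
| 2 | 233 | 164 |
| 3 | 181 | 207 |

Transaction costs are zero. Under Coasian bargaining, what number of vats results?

2

Bargaining reaches the level where marginal profit last exceeds marginal odour cost.
That holds through level 2 (233 ≥ 164) but not at 3 (181 < 207).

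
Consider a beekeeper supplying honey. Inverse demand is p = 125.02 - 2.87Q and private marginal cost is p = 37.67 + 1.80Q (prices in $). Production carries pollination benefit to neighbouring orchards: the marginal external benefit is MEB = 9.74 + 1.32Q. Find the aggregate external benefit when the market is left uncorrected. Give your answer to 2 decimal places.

Market equilibrium (private): 37.67 + 1.80Q = 125.02 - 2.87Q → Q_m = 18.7045.
Total external benefit = ∫₀^{Q_m} (9.74 + 1.32Q) dQ = 9.74×18.7045 + ½×1.32×18.7045² = 413.0883.

$413.09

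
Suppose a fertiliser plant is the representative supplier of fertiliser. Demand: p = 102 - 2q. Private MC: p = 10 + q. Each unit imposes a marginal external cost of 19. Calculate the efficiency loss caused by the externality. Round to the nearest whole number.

Market equilibrium (private): 10 + q = 102 - 2q → q_m = 30.6667.
Social marginal cost = private MC + MEC = 29 + q.
Set SMC = demand: 29 + q = 102 - 2q → q* = 24.3333.
Height of the DWL triangle at q_m is SMC(q_m) − demand(q_m) = MEC(q_m) = 19.0000.
DWL = ½ × 6.3334 × 19.0000 = 60.1673.

DWL = 60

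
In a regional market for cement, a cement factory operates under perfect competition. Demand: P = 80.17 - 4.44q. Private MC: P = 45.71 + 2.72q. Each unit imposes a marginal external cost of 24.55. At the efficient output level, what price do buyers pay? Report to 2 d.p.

Social marginal cost = private MC + MEC = 70.26 + 2.72q.
Set SMC = demand: 70.26 + 2.72q = 80.17 - 4.44q → q* = 1.3841.
Consumer price on the demand curve at q*: 80.17 − 4.44×1.3841 = 74.0246.

P = 74.02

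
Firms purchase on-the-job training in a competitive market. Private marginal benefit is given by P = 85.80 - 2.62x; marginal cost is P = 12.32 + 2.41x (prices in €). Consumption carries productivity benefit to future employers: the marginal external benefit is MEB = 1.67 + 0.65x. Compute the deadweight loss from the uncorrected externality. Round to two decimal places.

Market equilibrium (private): 12.32 + 2.41x = 85.80 - 2.62x → x_m = 14.6083.
Social marginal benefit = demand + MEB = 87.47 - 1.97x.
Set SMB = MC: 87.47 - 1.97x = 12.32 + 2.41x → x* = 17.1575.
Height of the DWL triangle at x_m is SMB(x_m) − MC(x_m) = MEB(x_m) = 11.1654.
DWL = ½ × 2.5492 × 11.1654 = 14.2314.

DWL = €14.23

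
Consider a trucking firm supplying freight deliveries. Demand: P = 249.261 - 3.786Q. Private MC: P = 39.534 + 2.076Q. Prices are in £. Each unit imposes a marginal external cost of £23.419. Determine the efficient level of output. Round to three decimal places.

Social marginal cost = private MC + MEC = 62.953 + 2.076Q.
Set SMC = demand: 62.953 + 2.076Q = 249.261 - 3.786Q → Q* = 31.7823.

Q* = 31.782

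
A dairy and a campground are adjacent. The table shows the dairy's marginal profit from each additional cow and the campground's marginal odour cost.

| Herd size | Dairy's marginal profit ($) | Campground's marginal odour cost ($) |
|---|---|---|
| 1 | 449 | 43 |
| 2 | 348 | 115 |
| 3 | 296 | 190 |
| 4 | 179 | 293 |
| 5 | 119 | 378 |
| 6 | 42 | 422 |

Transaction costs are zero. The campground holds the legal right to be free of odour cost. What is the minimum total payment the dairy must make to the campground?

$348

Efficient level: marginal profit ≥ marginal odour cost through level 3, so k* = 3.
With the campground holding the right, the dairy must at least compensate total damage at k*: 43 + 115 + 190 = 348.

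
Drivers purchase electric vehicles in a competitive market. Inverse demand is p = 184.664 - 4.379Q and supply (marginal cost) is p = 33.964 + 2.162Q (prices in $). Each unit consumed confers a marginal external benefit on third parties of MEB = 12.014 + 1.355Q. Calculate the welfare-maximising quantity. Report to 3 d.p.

Social marginal benefit = demand + MEB = 196.678 - 3.024Q.
Set SMB = MC: 196.678 - 3.024Q = 33.964 + 2.162Q → Q* = 31.3756.

Q* = 31.376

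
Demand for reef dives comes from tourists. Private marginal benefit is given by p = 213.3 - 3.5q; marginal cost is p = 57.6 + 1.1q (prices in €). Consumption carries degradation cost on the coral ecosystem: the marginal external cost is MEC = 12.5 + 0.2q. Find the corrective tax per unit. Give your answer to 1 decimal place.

tax = €18.5 per unit

Social marginal benefit = demand − MEC = 200.8 - 3.7q.
Set SMB = MC: 200.8 - 3.7q = 57.6 + 1.1q → q* = 29.8333.
The Pigouvian tax equals MEC at q*: 12.5 + 0.2×29.8333 = 18.4667.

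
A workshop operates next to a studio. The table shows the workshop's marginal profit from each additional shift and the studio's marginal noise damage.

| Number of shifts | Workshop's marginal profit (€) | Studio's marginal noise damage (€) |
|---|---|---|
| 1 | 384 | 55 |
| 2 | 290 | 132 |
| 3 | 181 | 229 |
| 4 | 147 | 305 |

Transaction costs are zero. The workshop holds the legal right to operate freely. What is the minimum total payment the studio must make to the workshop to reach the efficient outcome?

€328

Left alone the workshop would choose level 4 (marginal profit stays positive).
Efficient level: k* = 2 (marginal profit ≥ marginal noise damage through 2).
The studio must at least cover the workshop's forgone profit from cutting 4→2: 181 + 147 = 328.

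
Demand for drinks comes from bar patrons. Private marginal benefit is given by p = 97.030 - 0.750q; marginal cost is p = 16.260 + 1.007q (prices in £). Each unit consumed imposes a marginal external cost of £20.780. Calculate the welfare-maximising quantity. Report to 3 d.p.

Social marginal benefit = demand − MEC = 76.250 - 0.750q.
Set SMB = MC: 76.250 - 0.750q = 16.260 + 1.007q → q* = 34.1434.

q* = 34.143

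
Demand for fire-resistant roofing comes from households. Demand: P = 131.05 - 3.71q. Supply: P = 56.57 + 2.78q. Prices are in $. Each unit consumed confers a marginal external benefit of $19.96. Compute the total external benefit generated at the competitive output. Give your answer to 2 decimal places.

$229.06

Market equilibrium (private): 56.57 + 2.78q = 131.05 - 3.71q → q_m = 11.4761.
Total external benefit = MEB × q_m = 19.96 × 11.4761 = 229.0630.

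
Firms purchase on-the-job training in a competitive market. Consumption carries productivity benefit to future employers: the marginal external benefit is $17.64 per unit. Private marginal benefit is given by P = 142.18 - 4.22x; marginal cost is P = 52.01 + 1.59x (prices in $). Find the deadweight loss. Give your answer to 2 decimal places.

DWL = $26.78

Market equilibrium (private): 52.01 + 1.59x = 142.18 - 4.22x → x_m = 15.5198.
Social marginal benefit = demand + MEB = 159.82 - 4.22x.
Set SMB = MC: 159.82 - 4.22x = 52.01 + 1.59x → x* = 18.5559.
Between x* and x_m the wedge SMB − MC runs linearly from 0 to MEB(x_m), so the loss is a triangle.
DWL = ½ × 3.0361 × 17.6400 = 26.7784.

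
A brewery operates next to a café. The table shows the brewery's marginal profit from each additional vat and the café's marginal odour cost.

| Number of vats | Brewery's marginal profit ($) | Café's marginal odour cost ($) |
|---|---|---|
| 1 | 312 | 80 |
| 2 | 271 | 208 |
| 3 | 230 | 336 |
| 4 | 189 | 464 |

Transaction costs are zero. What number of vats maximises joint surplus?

2

Bargaining reaches the level where marginal profit last exceeds marginal odour cost.
That holds through level 2 (271 ≥ 208) but not at 3 (230 < 336).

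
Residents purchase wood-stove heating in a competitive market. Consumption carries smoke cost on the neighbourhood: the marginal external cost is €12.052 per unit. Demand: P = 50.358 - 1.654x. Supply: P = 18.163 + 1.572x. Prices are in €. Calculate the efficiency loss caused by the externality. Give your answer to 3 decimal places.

DWL = €22.513

Market equilibrium (private): 18.163 + 1.572x = 50.358 - 1.654x → x_m = 9.9799.
Social marginal benefit = demand − MEC = 38.306 - 1.654x.
Set SMB = MC: 38.306 - 1.654x = 18.163 + 1.572x → x* = 6.2440.
The loss is the area between SMB and MC from x* to x_m; with linear curves that's a triangle of height MEC(x_m).
DWL = ½ × 3.7359 × 12.0520 = 22.5125.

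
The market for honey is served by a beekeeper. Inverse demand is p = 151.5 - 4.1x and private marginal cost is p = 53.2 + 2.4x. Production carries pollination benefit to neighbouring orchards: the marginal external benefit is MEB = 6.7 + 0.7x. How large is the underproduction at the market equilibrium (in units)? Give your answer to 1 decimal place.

Market equilibrium (private): 53.2 + 2.4x = 151.5 - 4.1x → x_m = 15.1231.
Social marginal cost = private MC − MEB = 46.5 + 1.7x.
Set SMC = demand: 46.5 + 1.7x = 151.5 - 4.1x → x* = 18.1034.
Gap = |15.1231 − 18.1034| = 2.9803.

3.0 units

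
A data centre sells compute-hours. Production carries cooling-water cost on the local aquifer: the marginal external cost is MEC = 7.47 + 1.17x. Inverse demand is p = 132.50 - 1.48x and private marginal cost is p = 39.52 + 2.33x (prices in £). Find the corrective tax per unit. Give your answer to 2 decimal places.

Social marginal cost = private MC + MEC = 46.99 + 3.50x.
Set SMC = demand: 46.99 + 3.50x = 132.50 - 1.48x → x* = 17.1707.
The Pigouvian tax equals MEC at x*: 7.47 + 1.17×17.1707 = 27.5597.

tax = £27.56 per unit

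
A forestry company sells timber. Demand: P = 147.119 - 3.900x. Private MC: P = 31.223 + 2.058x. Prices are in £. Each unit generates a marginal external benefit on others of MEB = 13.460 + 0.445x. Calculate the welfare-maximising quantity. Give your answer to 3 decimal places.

Social marginal cost = private MC − MEB = 17.763 + 1.613x.
Set SMC = demand: 17.763 + 1.613x = 147.119 - 3.900x → x* = 23.4638.

x* = 23.464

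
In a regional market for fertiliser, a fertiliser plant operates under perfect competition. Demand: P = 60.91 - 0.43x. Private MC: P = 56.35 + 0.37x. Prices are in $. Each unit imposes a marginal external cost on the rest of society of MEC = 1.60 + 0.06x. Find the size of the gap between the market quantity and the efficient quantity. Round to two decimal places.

2.26 units

Market equilibrium (private): 56.35 + 0.37x = 60.91 - 0.43x → x_m = 5.7000.
Social marginal cost = private MC + MEC = 57.95 + 0.43x.
Set SMC = demand: 57.95 + 0.43x = 60.91 - 0.43x → x* = 3.4419.
Gap = |5.7000 − 3.4419| = 2.2581.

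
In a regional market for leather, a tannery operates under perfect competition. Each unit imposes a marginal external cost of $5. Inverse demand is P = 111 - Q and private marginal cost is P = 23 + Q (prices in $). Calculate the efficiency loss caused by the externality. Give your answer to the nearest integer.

Market equilibrium (private): 23 + Q = 111 - Q → Q_m = 44.0000.
Social marginal cost = private MC + MEC = 28 + Q.
Set SMC = demand: 28 + Q = 111 - Q → Q* = 41.5000.
The welfare-loss triangle has base |Q_m − Q*| and height MEC(Q_m) (the vertical gap between SMC and demand is zero at Q* and MEC at Q_m).
DWL = ½ × 2.5000 × 5.0000 = 6.2500.

DWL = $6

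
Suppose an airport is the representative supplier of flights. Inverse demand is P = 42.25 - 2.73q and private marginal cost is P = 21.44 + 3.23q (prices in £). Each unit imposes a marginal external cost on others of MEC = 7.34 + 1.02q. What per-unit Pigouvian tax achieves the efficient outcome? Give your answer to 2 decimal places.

tax = £9.31 per unit

Social marginal cost = private MC + MEC = 28.78 + 4.25q.
Set SMC = demand: 28.78 + 4.25q = 42.25 - 2.73q → q* = 1.9298.
The Pigouvian tax equals MEC at q*: 7.34 + 1.02×1.9298 = 9.3084.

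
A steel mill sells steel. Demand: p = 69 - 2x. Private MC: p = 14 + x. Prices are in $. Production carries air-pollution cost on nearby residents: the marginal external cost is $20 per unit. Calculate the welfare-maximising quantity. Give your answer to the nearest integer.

Social marginal cost = private MC + MEC = 34 + x.
Set SMC = demand: 34 + x = 69 - 2x → x* = 11.6667.

x* = 12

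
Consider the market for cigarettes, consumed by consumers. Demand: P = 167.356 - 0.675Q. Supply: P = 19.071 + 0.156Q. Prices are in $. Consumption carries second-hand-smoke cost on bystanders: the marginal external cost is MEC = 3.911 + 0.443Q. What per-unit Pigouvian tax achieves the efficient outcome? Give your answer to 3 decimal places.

Social marginal benefit = demand − MEC = 163.445 - 1.118Q.
Set SMB = MC: 163.445 - 1.118Q = 19.071 + 0.156Q → Q* = 113.3234.
The Pigouvian tax equals MEC at Q*: 3.911 + 0.443×113.3234 = 54.1133.

tax = $54.113 per unit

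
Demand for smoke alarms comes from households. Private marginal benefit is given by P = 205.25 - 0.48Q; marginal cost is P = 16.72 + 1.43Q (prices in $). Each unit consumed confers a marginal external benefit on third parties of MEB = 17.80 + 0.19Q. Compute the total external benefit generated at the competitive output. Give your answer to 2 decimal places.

$2682.57

Market equilibrium (private): 16.72 + 1.43Q = 205.25 - 0.48Q → Q_m = 98.7068.
Total external benefit = ∫₀^{Q_m} (17.80 + 0.19Q) dQ = 17.80×98.7068 + ½×0.19×98.7068² = 2682.5691.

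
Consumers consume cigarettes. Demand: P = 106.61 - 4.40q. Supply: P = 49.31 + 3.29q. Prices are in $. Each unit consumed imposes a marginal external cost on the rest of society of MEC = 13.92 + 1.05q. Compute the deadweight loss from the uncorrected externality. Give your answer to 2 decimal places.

Market equilibrium (private): 49.31 + 3.29q = 106.61 - 4.40q → q_m = 7.4512.
Social marginal benefit = demand − MEC = 92.69 - 5.45q.
Set SMB = MC: 92.69 - 5.45q = 49.31 + 3.29q → q* = 4.9634.
Height of the DWL triangle at q_m is MC(q_m) − SMB(q_m) = MEC(q_m) = 21.7438.
DWL = ½ × 2.4878 × 21.7438 = 27.0471.

DWL = $27.05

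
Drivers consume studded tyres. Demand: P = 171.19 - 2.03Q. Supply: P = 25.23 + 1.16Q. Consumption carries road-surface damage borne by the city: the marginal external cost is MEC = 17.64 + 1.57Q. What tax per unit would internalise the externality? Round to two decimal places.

Social marginal benefit = demand − MEC = 153.55 - 3.60Q.
Set SMB = MC: 153.55 - 3.60Q = 25.23 + 1.16Q → Q* = 26.9580.
The Pigouvian tax equals MEC at Q*: 17.64 + 1.57×26.9580 = 59.9641.

tax = 59.96 per unit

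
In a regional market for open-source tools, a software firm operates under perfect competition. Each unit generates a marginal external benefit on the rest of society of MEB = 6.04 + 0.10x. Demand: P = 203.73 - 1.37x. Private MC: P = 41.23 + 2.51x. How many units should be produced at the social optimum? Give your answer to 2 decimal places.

Social marginal cost = private MC − MEB = 35.19 + 2.41x.
Set SMC = demand: 35.19 + 2.41x = 203.73 - 1.37x → x* = 44.5873.

x* = 44.59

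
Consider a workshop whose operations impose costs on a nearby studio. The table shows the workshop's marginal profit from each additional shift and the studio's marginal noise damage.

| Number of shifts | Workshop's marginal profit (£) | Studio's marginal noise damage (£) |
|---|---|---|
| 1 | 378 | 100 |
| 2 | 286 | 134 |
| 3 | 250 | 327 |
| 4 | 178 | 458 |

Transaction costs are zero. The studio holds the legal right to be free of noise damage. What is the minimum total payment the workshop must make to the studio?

Efficient level: marginal profit ≥ marginal noise damage through level 2, so k* = 2.
With the studio holding the right, the workshop must at least compensate total damage at k*: 100 + 134 = 234.

£234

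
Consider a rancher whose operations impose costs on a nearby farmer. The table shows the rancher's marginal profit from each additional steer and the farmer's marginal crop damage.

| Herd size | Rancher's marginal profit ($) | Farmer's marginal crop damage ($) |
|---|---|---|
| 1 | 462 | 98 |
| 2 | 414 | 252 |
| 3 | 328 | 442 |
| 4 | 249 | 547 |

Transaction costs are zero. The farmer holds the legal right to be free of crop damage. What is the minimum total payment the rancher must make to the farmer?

$350

Efficient level: marginal profit ≥ marginal crop damage through level 2, so k* = 2.
With the farmer holding the right, the rancher must at least compensate total damage at k*: 98 + 252 = 350.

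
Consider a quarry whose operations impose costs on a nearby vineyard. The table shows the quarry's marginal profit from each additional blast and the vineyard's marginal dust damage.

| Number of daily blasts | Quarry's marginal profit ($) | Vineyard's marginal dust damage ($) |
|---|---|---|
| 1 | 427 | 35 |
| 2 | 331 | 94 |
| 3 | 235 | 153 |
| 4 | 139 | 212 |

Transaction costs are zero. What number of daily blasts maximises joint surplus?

3

Bargaining reaches the level where marginal profit last exceeds marginal dust damage.
That holds through level 3 (235 ≥ 153) but not at 4 (139 < 212).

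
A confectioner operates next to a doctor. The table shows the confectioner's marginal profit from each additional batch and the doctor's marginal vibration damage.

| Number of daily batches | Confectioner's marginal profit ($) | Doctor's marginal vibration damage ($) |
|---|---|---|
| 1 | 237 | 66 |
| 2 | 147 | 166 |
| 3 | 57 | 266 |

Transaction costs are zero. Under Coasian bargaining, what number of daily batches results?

Bargaining reaches the level where marginal profit last exceeds marginal vibration damage.
That holds through level 1 (237 ≥ 66) but not at 2 (147 < 166).

1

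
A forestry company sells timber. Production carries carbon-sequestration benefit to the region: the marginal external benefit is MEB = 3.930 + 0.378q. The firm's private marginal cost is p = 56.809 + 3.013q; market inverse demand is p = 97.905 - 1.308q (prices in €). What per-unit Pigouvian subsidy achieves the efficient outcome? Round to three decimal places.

Social marginal cost = private MC − MEB = 52.879 + 2.635q.
Set SMC = demand: 52.879 + 2.635q = 97.905 - 1.308q → q* = 11.4192.
The Pigouvian subsidy equals MEB at q*: 3.930 + 0.378×11.4192 = 8.2465.

subsidy = €8.246 per unit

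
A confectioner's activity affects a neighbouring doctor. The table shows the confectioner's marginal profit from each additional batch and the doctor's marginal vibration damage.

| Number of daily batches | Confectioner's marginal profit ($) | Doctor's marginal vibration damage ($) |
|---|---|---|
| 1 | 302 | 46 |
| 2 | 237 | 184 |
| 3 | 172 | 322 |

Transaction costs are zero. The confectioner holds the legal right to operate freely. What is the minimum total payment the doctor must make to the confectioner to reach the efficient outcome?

$172

Left alone the confectioner would choose level 3 (marginal profit stays positive).
Efficient level: k* = 2 (marginal profit ≥ marginal vibration damage through 2).
The doctor must at least cover the confectioner's forgone profit from cutting 3→2: 172 = 172.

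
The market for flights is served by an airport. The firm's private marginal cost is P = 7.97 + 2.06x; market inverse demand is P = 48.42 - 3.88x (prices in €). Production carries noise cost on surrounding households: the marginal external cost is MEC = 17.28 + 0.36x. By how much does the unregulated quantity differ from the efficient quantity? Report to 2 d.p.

3.13 units

Market equilibrium (private): 7.97 + 2.06x = 48.42 - 3.88x → x_m = 6.8098.
Social marginal cost = private MC + MEC = 25.25 + 2.42x.
Set SMC = demand: 25.25 + 2.42x = 48.42 - 3.88x → x* = 3.6778.
Gap = |6.8098 − 3.6778| = 3.1320.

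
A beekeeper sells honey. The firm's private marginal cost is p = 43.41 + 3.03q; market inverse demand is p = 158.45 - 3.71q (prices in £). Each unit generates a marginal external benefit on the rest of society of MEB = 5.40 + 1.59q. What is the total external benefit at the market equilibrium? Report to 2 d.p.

Market equilibrium (private): 43.41 + 3.03q = 158.45 - 3.71q → q_m = 17.0682.
Total external benefit = ∫₀^{q_m} (5.40 + 1.59q) dq = 5.40×17.0682 + ½×1.59×17.0682² = 323.7704.

£323.77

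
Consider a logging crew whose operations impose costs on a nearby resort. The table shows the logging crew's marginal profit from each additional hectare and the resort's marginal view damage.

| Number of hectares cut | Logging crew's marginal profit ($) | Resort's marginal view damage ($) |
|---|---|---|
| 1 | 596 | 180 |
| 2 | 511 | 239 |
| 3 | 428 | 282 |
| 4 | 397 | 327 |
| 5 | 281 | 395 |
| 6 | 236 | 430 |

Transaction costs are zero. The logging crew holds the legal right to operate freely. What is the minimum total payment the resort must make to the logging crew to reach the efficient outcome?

Left alone the logging crew would choose level 6 (marginal profit stays positive).
Efficient level: k* = 4 (marginal profit ≥ marginal view damage through 4).
The resort must at least cover the logging crew's forgone profit from cutting 6→4: 281 + 236 = 517.

$517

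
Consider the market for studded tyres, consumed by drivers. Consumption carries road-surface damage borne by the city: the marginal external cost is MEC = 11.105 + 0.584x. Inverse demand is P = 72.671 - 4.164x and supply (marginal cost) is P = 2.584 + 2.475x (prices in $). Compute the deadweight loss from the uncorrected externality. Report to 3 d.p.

Market equilibrium (private): 2.584 + 2.475x = 72.671 - 4.164x → x_m = 10.5569.
Social marginal benefit = demand − MEC = 61.566 - 4.748x.
Set SMB = MC: 61.566 - 4.748x = 2.584 + 2.475x → x* = 8.1659.
Height of the DWL triangle at x_m is MC(x_m) − SMB(x_m) = MEC(x_m) = 17.2702.
DWL = ½ × 2.3910 × 17.2702 = 20.6465.

DWL = $20.647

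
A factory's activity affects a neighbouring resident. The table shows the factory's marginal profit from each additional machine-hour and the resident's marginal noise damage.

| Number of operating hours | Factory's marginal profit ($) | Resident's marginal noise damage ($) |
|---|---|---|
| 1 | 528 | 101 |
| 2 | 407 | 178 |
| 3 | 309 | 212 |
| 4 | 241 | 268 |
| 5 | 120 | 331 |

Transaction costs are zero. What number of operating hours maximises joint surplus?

3

Bargaining reaches the level where marginal profit last exceeds marginal noise damage.
That holds through level 3 (309 ≥ 212) but not at 4 (241 < 268).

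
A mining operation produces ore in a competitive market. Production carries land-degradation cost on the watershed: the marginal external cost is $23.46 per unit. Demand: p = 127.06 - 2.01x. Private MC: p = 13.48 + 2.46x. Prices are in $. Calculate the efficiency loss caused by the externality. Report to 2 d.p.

DWL = $61.56

Market equilibrium (private): 13.48 + 2.46x = 127.06 - 2.01x → x_m = 25.4094.
Social marginal cost = private MC + MEC = 36.94 + 2.46x.
Set SMC = demand: 36.94 + 2.46x = 127.06 - 2.01x → x* = 20.1611.
The welfare-loss triangle has base |x_m − x*| and height MEC(x_m) (the vertical gap between SMC and demand is zero at x* and MEC at x_m).
DWL = ½ × 5.2483 × 23.4600 = 61.5626.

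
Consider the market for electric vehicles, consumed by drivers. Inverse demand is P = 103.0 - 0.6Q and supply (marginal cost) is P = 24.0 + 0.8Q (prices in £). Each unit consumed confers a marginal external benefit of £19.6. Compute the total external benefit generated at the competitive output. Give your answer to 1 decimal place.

£1106.0

Market equilibrium (private): 24.0 + 0.8Q = 103.0 - 0.6Q → Q_m = 56.4286.
Total external benefit = MEB × Q_m = 19.6 × 56.4286 = 1106.0006.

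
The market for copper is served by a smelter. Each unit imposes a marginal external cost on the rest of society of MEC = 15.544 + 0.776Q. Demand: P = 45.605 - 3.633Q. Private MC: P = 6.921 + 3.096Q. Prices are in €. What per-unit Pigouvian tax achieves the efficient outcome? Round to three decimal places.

Social marginal cost = private MC + MEC = 22.465 + 3.872Q.
Set SMC = demand: 22.465 + 3.872Q = 45.605 - 3.633Q → Q* = 3.0833.
The Pigouvian tax equals MEC at Q*: 15.544 + 0.776×3.0833 = 17.9366.

tax = €17.937 per unit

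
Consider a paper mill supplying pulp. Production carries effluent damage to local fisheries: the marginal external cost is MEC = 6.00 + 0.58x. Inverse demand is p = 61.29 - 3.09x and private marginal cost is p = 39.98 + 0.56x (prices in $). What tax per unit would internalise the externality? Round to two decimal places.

tax = $8.10 per unit

Social marginal cost = private MC + MEC = 45.98 + 1.14x.
Set SMC = demand: 45.98 + 1.14x = 61.29 - 3.09x → x* = 3.6194.
The Pigouvian tax equals MEC at x*: 6.00 + 0.58×3.6194 = 8.0993.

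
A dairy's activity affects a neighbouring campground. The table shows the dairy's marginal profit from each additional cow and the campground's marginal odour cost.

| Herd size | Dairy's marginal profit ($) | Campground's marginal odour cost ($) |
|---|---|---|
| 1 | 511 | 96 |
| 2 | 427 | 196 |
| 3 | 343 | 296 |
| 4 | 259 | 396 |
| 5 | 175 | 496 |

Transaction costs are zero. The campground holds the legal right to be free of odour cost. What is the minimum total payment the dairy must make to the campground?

Efficient level: marginal profit ≥ marginal odour cost through level 3, so k* = 3.
With the campground holding the right, the dairy must at least compensate total damage at k*: 96 + 196 + 296 = 588.

$588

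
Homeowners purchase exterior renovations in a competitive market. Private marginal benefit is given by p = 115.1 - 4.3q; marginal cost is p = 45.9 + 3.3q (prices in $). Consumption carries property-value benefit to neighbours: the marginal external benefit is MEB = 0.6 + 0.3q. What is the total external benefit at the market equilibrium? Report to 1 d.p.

$17.9

Market equilibrium (private): 45.9 + 3.3q = 115.1 - 4.3q → q_m = 9.1053.
Total external benefit = ∫₀^{q_m} (0.6 + 0.3q) dq = 0.6×9.1053 + ½×0.3×9.1053² = 17.8992.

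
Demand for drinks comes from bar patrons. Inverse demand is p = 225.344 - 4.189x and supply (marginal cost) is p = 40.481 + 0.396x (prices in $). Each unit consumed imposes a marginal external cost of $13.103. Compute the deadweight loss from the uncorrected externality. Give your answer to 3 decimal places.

DWL = $18.723

Market equilibrium (private): 40.481 + 0.396x = 225.344 - 4.189x → x_m = 40.3191.
Social marginal benefit = demand − MEC = 212.241 - 4.189x.
Set SMB = MC: 212.241 - 4.189x = 40.481 + 0.396x → x* = 37.4613.
Between x* and x_m the wedge MC − SMB runs linearly from 0 to MEC(x_m), so the loss is a triangle.
DWL = ½ × 2.8578 × 13.1030 = 18.7229.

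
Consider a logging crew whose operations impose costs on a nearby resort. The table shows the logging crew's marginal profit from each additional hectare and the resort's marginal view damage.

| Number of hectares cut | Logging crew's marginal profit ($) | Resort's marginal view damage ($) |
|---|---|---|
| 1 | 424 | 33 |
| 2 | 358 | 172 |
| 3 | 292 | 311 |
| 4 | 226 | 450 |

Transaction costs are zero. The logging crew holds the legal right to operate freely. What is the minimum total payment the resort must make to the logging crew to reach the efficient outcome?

Left alone the logging crew would choose level 4 (marginal profit stays positive).
Efficient level: k* = 2 (marginal profit ≥ marginal view damage through 2).
The resort must at least cover the logging crew's forgone profit from cutting 4→2: 292 + 226 = 518.

$518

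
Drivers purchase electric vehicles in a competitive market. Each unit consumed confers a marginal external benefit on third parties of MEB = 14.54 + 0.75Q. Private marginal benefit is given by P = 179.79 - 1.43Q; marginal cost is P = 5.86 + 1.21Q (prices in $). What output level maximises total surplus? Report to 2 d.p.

Q* = 99.72

Social marginal benefit = demand + MEB = 194.33 - 0.68Q.
Set SMB = MC: 194.33 - 0.68Q = 5.86 + 1.21Q → Q* = 99.7196.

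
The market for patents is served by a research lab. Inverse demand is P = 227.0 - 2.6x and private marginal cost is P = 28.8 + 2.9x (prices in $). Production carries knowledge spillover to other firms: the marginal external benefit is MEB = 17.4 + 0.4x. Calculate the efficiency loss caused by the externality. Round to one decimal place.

Market equilibrium (private): 28.8 + 2.9x = 227.0 - 2.6x → x_m = 36.0364.
Social marginal cost = private MC − MEB = 11.4 + 2.5x.
Set SMC = demand: 11.4 + 2.5x = 227.0 - 2.6x → x* = 42.2745.
The loss is the area between SMC and demand from x* to x_m; with linear curves that's a triangle of height MEB(x_m).
DWL = ½ × 6.2381 × 31.8145 = 99.2310.

DWL = $99.2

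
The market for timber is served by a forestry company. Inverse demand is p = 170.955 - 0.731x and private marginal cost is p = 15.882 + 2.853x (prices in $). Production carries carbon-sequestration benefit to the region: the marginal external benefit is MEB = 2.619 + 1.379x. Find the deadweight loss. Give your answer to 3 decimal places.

DWL = $879.709

Market equilibrium (private): 15.882 + 2.853x = 170.955 - 0.731x → x_m = 43.2681.
Social marginal cost = private MC − MEB = 13.263 + 1.474x.
Set SMC = demand: 13.263 + 1.474x = 170.955 - 0.731x → x* = 71.5156.
Height of the DWL triangle at x_m is demand(x_m) − SMC(x_m) = MEB(x_m) = 62.2858.
DWL = ½ × 28.2475 × 62.2858 = 879.7091.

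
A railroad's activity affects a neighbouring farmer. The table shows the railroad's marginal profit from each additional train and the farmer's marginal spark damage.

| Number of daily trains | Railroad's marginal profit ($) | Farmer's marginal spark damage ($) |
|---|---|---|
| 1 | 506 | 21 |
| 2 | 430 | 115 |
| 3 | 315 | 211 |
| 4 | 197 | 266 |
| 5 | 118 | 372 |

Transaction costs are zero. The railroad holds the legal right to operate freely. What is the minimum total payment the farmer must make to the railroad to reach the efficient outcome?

$315

Left alone the railroad would choose level 5 (marginal profit stays positive).
Efficient level: k* = 3 (marginal profit ≥ marginal spark damage through 3).
The farmer must at least cover the railroad's forgone profit from cutting 5→3: 197 + 118 = 315.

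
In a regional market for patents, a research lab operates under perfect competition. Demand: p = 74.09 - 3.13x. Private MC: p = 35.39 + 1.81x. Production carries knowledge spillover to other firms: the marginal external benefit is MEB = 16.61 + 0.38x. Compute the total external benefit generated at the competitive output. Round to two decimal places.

141.78

Market equilibrium (private): 35.39 + 1.81x = 74.09 - 3.13x → x_m = 7.8340.
Total external benefit = ∫₀^{x_m} (16.61 + 0.38x) dx = 16.61×7.8340 + ½×0.38×7.8340² = 141.7833.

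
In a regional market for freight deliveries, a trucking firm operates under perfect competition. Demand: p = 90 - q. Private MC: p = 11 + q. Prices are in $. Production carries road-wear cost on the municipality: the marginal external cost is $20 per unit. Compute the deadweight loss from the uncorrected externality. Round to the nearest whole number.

Market equilibrium (private): 11 + q = 90 - q → q_m = 39.5000.
Social marginal cost = private MC + MEC = 31 + q.
Set SMC = demand: 31 + q = 90 - q → q* = 29.5000.
Between q* and q_m the wedge SMC − demand runs linearly from 0 to MEC(q_m), so the loss is a triangle.
DWL = ½ × 10.0000 × 20.0000 = 100.0000.

DWL = $100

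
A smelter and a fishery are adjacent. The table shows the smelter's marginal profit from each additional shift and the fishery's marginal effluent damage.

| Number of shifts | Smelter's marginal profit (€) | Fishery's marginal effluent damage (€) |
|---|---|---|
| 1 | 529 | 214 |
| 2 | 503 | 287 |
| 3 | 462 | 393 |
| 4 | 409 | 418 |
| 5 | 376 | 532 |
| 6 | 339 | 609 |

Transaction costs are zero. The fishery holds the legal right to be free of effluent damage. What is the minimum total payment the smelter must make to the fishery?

€894

Efficient level: marginal profit ≥ marginal effluent damage through level 3, so k* = 3.
With the fishery holding the right, the smelter must at least compensate total damage at k*: 214 + 287 + 393 = 894.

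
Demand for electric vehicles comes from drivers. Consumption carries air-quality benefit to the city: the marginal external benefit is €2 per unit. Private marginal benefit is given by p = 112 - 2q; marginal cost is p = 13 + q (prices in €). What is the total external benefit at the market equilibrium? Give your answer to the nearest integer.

€66

Market equilibrium (private): 13 + q = 112 - 2q → q_m = 33.0000.
Total external benefit = MEB × q_m = 2 × 33.0000 = 66.0000.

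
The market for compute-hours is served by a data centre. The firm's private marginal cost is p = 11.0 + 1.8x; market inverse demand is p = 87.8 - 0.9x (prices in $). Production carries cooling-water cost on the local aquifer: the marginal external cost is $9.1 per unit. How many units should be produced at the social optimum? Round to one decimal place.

Social marginal cost = private MC + MEC = 20.1 + 1.8x.
Set SMC = demand: 20.1 + 1.8x = 87.8 - 0.9x → x* = 25.0741.

x* = 25.1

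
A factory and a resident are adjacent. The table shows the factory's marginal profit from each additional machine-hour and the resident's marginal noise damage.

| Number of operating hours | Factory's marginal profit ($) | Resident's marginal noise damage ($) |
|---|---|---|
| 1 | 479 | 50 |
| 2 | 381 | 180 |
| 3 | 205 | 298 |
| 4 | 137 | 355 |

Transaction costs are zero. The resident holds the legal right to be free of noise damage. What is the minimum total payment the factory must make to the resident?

Efficient level: marginal profit ≥ marginal noise damage through level 2, so k* = 2.
With the resident holding the right, the factory must at least compensate total damage at k*: 50 + 180 = 230.

$230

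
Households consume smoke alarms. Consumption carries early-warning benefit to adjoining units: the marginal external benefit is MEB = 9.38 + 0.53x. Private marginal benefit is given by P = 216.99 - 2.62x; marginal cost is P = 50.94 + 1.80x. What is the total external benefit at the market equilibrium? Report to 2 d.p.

Market equilibrium (private): 50.94 + 1.80x = 216.99 - 2.62x → x_m = 37.5679.
Total external benefit = ∫₀^{x_m} (9.38 + 0.53x) dx = 9.38×37.5679 + ½×0.53×37.5679² = 726.3939.

726.39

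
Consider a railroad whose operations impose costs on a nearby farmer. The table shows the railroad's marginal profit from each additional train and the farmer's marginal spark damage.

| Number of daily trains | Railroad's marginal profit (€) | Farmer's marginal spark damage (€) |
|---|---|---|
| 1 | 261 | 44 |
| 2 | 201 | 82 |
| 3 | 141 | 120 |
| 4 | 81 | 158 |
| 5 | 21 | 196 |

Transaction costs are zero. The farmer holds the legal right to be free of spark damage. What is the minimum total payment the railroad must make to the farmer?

Efficient level: marginal profit ≥ marginal spark damage through level 3, so k* = 3.
With the farmer holding the right, the railroad must at least compensate total damage at k*: 44 + 82 + 120 = 246.

€246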